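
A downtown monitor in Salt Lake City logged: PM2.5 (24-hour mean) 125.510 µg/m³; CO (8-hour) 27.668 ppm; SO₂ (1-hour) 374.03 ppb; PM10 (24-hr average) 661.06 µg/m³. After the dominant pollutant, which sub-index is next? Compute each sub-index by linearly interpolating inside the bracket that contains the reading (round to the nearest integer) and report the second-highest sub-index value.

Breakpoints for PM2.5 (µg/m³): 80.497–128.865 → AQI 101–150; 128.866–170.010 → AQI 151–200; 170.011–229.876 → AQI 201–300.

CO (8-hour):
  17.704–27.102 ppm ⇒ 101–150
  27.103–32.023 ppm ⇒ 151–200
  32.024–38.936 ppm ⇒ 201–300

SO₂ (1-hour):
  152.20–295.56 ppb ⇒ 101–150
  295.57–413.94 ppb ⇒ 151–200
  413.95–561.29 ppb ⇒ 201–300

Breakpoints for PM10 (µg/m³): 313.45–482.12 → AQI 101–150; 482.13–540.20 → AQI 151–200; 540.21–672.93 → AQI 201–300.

PM2.5: 125.510 lies in 80.497–128.865, so I_lo=101, I_hi=150, C_lo=80.497, C_hi=128.865.
(150−101)/(128.865−80.497) × (125.510−80.497) + 101 = 49/48.368 × 45.013 + 101 ≈ 146.60 → 147.
CO: row 27.103–32.023 (AQI 151–200). (200−151)·(27.668−27.103)/(32.023−27.103) + 151 = 49·0.565/4.920 + 151 ≈ 156.63 → 157.
SO₂: 374.03 ∈ [295.57, 413.94] ↔ index [151, 200].
151 + (374.03−295.57)·(200−151)/(413.94−295.57) = 151 + 78.46·49/118.37 ≈ 183.48, so AQI = 183.
PM10: 661.06 lies in 540.21–672.93, so I_lo=201, I_hi=300, C_lo=540.21, C_hi=672.93.
(300−201)/(672.93−540.21) × (661.06−540.21) + 201 = 99/132.72 × 120.85 + 201 ≈ 291.15 → 291.
Sub-indices: PM2.5→147, CO→157, SO₂→183, PM10→291. Ranked high→low: 291, 183, 157, 147. Second-highest sub-index = 183.

183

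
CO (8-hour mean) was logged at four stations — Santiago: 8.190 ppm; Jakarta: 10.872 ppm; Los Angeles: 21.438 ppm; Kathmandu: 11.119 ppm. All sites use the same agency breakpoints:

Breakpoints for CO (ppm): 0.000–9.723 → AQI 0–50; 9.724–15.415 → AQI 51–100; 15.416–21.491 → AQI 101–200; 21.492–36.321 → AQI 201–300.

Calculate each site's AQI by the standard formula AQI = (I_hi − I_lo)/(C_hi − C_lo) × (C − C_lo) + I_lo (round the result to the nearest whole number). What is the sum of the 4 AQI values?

365

Santiago 8.190: bracket 0.000–9.723 → index 0–50; slope 50/9.723, offset 8.190.
AQI = 0 + 50/9.723·8.190 ≈ 42.12 ⇒ 42.
Jakarta: 10.872 ∈ [9.724, 15.415] ↔ index [51, 100].
51 + (10.872−9.724)·(100−51)/(15.415−9.724) = 51 + 1.148·49/5.691 ≈ 60.88, so AQI = 61.
Los Angeles: row 15.416–21.491 (AQI 101–200). (200−101)·(21.438−15.416)/(21.491−15.416) + 101 = 99·6.022/6.075 + 101 ≈ 199.14 → 199.
Kathmandu 11.119: bracket 9.724–15.415 → index 51–100; slope 49/5.691, offset 1.395.
AQI = 51 + 49/5.691·1.395 ≈ 63.01 ⇒ 63.
AQIs: Santiago=42, Jakarta=61, Los Angeles=199, Kathmandu=63. Sum = 42 + 61 + 199 + 63 = 365.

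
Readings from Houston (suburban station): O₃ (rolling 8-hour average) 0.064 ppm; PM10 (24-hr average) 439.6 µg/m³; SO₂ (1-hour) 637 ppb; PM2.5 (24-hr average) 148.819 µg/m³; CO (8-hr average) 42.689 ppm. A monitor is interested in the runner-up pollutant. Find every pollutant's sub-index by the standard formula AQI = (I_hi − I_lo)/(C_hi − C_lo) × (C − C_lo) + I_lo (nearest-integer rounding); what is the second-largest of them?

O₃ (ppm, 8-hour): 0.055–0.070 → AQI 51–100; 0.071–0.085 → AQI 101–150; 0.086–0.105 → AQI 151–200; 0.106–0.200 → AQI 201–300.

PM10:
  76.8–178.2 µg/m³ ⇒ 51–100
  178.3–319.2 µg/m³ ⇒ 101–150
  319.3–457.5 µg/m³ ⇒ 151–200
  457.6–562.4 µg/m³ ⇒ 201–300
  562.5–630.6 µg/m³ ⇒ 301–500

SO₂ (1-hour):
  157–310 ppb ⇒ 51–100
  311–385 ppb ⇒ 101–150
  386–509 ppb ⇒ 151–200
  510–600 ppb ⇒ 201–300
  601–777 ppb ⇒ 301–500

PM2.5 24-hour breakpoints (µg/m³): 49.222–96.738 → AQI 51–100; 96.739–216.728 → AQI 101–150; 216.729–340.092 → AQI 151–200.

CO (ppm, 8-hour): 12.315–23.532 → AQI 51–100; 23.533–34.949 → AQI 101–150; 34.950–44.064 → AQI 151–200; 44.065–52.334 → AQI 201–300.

O₃: 0.064 lies in 0.055–0.070, so I_lo=51, I_hi=100, C_lo=0.055, C_hi=0.070.
(100−51)/(0.070−0.055) × (0.064−0.055) + 51 = 49/0.015 × 0.009 + 51 ≈ 80.40 → 80.
PM10: 439.6 lies in 319.3–457.5, so I_lo=151, I_hi=200, C_lo=319.3, C_hi=457.5.
(200−151)/(457.5−319.3) × (439.6−319.3) + 151 = 49/138.2 × 120.3 + 151 ≈ 193.65 → 194.
SO₂: 637 lies in 601–777, so I_lo=301, I_hi=500, C_lo=601, C_hi=777.
(500−301)/(777−601) × (637−601) + 301 = 199/176 × 36 + 301 ≈ 341.70 → 342.
PM2.5: 148.819 lies in 96.739–216.728, so I_lo=101, I_hi=150, C_lo=96.739, C_hi=216.728.
(150−101)/(216.728−96.739) × (148.819−96.739) + 101 = 49/119.989 × 52.080 + 101 ≈ 122.27 → 122.
CO: row 34.950–44.064 (AQI 151–200). (200−151)·(42.689−34.950)/(44.064−34.950) + 151 = 49·7.739/9.114 + 151 ≈ 192.61 → 193.
Sub-indices: O₃→80, PM10→194, SO₂→342, PM2.5→122, CO→193. Ranked high→low: 342, 194, 193, 122, 80. Second-highest sub-index = 194.

194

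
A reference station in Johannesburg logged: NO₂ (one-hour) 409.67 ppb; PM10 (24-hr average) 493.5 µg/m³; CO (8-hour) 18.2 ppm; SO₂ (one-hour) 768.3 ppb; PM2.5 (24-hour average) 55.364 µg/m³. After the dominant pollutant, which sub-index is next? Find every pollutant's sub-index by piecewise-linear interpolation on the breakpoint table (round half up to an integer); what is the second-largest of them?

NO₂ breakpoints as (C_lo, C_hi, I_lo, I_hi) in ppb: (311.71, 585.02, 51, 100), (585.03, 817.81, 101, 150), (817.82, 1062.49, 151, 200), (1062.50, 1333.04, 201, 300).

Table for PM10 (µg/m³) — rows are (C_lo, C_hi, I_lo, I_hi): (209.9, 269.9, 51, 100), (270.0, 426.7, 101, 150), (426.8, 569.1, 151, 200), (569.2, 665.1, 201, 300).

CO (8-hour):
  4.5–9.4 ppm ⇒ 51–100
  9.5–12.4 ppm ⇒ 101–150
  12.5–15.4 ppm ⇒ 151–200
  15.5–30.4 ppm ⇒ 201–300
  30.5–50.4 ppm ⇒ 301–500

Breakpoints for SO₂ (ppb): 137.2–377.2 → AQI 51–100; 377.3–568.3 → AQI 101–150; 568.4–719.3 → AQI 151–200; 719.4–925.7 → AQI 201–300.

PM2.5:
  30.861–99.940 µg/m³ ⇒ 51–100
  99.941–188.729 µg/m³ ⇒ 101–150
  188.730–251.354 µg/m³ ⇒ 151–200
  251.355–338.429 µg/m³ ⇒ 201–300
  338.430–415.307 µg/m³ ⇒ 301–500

219

NO₂: 409.67 lies in 311.71–585.02, so I_lo=51, I_hi=100, C_lo=311.71, C_hi=585.02.
(100−51)/(585.02−311.71) × (409.67−311.71) + 51 = 49/273.31 × 97.96 + 51 ≈ 68.56 → 69.
PM10: 493.5 lies in 426.8–569.1, so I_lo=151, I_hi=200, C_lo=426.8, C_hi=569.1.
(200−151)/(569.1−426.8) × (493.5−426.8) + 151 = 49/142.3 × 66.7 + 151 ≈ 173.97 → 174.
CO: 18.2 lies in 15.5–30.4, so I_lo=201, I_hi=300, C_lo=15.5, C_hi=30.4.
(300−201)/(30.4−15.5) × (18.2−15.5) + 201 = 99/14.9 × 2.7 + 201 ≈ 218.94 → 219.
SO₂: 768.3 ∈ [719.4, 925.7] ↔ index [201, 300].
201 + (768.3−719.4)·(300−201)/(925.7−719.4) = 201 + 48.9·99/206.3 ≈ 224.47, so AQI = 224.
PM2.5: row 30.861–99.940 (AQI 51–100). (100−51)·(55.364−30.861)/(99.940−30.861) + 51 = 49·24.503/69.079 + 51 ≈ 68.38 → 68.
Sub-indices: NO₂→69, PM10→174, CO→219, SO₂→224, PM2.5→68. Ranked high→low: 224, 219, 174, 69, 68. Second-highest sub-index = 219.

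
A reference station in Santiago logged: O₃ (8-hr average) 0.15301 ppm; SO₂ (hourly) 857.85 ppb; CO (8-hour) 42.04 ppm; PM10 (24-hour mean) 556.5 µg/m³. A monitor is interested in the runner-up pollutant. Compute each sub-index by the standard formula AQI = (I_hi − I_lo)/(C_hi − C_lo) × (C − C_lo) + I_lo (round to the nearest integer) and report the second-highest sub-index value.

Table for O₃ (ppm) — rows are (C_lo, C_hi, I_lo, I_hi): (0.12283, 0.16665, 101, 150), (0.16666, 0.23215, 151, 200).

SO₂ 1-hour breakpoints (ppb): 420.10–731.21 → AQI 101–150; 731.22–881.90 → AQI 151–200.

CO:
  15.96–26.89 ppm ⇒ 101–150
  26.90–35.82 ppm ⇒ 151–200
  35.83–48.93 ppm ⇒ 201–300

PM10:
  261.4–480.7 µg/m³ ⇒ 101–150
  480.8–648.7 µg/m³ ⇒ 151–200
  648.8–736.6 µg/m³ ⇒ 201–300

O₃ 0.15301: bracket 0.12283–0.16665 → index 101–150; slope 49/0.04382, offset 0.03018.
AQI = 101 + 49/0.04382·0.03018 ≈ 134.75 ⇒ 135.
SO₂: 857.85 lies in 731.22–881.90, so I_lo=151, I_hi=200, C_lo=731.22, C_hi=881.90.
(200−151)/(881.90−731.22) × (857.85−731.22) + 151 = 49/150.68 × 126.63 + 151 ≈ 192.18 → 192.
CO: row 35.83–48.93 (AQI 201–300). (300−201)·(42.04−35.83)/(48.93−35.83) + 201 = 99·6.21/13.10 + 201 ≈ 247.93 → 248.
PM10 556.5: bracket 480.8–648.7 → index 151–200; slope 49/167.9, offset 75.7.
AQI = 151 + 49/167.9·75.7 ≈ 173.09 ⇒ 173.
Sub-indices: O₃→135, SO₂→192, CO→248, PM10→173. Ranked high→low: 248, 192, 173, 135. Second-highest sub-index = 192.

192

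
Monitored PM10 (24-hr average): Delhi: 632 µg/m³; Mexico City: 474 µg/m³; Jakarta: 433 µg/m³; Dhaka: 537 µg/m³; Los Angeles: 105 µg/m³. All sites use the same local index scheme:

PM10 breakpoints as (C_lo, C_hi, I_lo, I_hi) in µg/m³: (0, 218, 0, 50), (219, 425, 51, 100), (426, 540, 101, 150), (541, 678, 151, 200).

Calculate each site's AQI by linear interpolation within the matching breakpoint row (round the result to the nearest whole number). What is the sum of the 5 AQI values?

Delhi: 632 lies in 541–678, so I_lo=151, I_hi=200, C_lo=541, C_hi=678.
(200−151)/(678−541) × (632−541) + 151 = 49/137 × 91 + 151 ≈ 183.55 → 184.
Mexico City 474: bracket 426–540 → index 101–150; slope 49/114, offset 48.
AQI = 101 + 49/114·48 ≈ 121.63 ⇒ 122.
Jakarta: 433 lies in 426–540, so I_lo=101, I_hi=150, C_lo=426, C_hi=540.
(150−101)/(540−426) × (433−426) + 101 = 49/114 × 7 + 101 ≈ 104.01 → 104.
Dhaka 537: bracket 426–540 → index 101–150; slope 49/114, offset 111.
AQI = 101 + 49/114·111 ≈ 148.71 ⇒ 149.
Los Angeles: row 0–218 (AQI 0–50). (50−0)·(105−0)/(218−0) + 0 = 50·105/218 + 0 ≈ 24.08 → 24.
AQIs: Delhi=184, Mexico City=122, Jakarta=104, Dhaka=149, Los Angeles=24. Sum = 184 + 122 + 104 + 149 + 24 = 583.

583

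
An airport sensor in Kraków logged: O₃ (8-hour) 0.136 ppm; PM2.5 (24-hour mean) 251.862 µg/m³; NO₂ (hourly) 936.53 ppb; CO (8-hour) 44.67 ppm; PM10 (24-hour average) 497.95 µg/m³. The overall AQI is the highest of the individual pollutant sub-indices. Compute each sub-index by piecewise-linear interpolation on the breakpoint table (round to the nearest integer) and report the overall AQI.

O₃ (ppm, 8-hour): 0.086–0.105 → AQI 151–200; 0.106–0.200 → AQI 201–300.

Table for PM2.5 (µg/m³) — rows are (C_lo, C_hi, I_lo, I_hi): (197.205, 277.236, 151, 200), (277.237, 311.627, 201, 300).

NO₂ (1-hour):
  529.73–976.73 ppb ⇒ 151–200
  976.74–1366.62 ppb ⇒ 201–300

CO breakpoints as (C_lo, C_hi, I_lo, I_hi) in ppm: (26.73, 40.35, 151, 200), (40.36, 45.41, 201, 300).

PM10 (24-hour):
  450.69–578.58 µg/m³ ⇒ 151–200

285

O₃: 0.136 ∈ [0.106, 0.200] ↔ index [201, 300].
201 + (0.136−0.106)·(300−201)/(0.200−0.106) = 201 + 0.030·99/0.094 ≈ 232.60, so AQI = 233.
PM2.5: 251.862 lies in 197.205–277.236, so I_lo=151, I_hi=200, C_lo=197.205, C_hi=277.236.
(200−151)/(277.236−197.205) × (251.862−197.205) + 151 = 49/80.031 × 54.657 + 151 ≈ 184.46 → 184.
NO₂: 936.53 lies in 529.73–976.73, so I_lo=151, I_hi=200, C_lo=529.73, C_hi=976.73.
(200−151)/(976.73−529.73) × (936.53−529.73) + 151 = 49/447.00 × 406.80 + 151 ≈ 195.59 → 196.
CO: row 40.36–45.41 (AQI 201–300). (300−201)·(44.67−40.36)/(45.41−40.36) + 201 = 99·4.31/5.05 + 201 ≈ 285.49 → 285.
PM10: row 450.69–578.58 (AQI 151–200). (200−151)·(497.95−450.69)/(578.58−450.69) + 151 = 49·47.26/127.89 + 151 ≈ 169.11 → 169.
Sub-indices: O₃→233, PM2.5→184, NO₂→196, CO→285, PM10→169. Overall AQI = max = 285; dominant pollutant is CO.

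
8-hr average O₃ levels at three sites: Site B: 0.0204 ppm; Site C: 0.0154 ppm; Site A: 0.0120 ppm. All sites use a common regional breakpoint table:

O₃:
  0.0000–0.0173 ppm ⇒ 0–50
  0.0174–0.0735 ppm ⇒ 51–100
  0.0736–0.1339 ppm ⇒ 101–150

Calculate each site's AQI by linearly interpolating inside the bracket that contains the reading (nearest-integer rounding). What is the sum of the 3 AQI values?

Site B: 0.0204 lies in 0.0174–0.0735, so I_lo=51, I_hi=100, C_lo=0.0174, C_hi=0.0735.
(100−51)/(0.0735−0.0174) × (0.0204−0.0174) + 51 = 49/0.0561 × 0.0030 + 51 ≈ 53.62 → 54.
Site C: row 0.0000–0.0173 (AQI 0–50). (50−0)·(0.0154−0.0000)/(0.0173−0.0000) + 0 = 50·0.0154/0.0173 + 0 ≈ 44.51 → 45.
Site A 0.0120: bracket 0.0000–0.0173 → index 0–50; slope 50/0.0173, offset 0.0120.
AQI = 0 + 50/0.0173·0.0120 ≈ 34.68 ⇒ 35.
AQIs: Site B=54, Site C=45, Site A=35. Sum = 54 + 45 + 35 = 134.

134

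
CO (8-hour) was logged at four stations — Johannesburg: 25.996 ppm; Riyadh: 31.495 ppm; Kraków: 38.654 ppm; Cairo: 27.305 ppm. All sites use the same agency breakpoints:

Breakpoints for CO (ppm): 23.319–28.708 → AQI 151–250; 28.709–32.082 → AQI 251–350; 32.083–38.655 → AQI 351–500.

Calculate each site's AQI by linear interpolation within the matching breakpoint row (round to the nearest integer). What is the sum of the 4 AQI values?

1257

Johannesburg 25.996: bracket 23.319–28.708 → index 151–250; slope 99/5.389, offset 2.677.
AQI = 151 + 99/5.389·2.677 ≈ 200.18 ⇒ 200.
Riyadh: 31.495 lies in 28.709–32.082, so I_lo=251, I_hi=350, C_lo=28.709, C_hi=32.082.
(350−251)/(32.082−28.709) × (31.495−28.709) + 251 = 99/3.373 × 2.786 + 251 ≈ 332.77 → 333.
Kraków: row 32.083–38.655 (AQI 351–500). (500−351)·(38.654−32.083)/(38.655−32.083) + 351 = 149·6.571/6.572 + 351 ≈ 499.98 → 500.
Cairo: 27.305 lies in 23.319–28.708, so I_lo=151, I_hi=250, C_lo=23.319, C_hi=28.708.
(250−151)/(28.708−23.319) × (27.305−23.319) + 151 = 99/5.389 × 3.986 + 151 ≈ 224.23 → 224.
AQIs: Johannesburg=200, Riyadh=333, Kraków=500, Cairo=224. Sum = 200 + 333 + 500 + 224 = 1257.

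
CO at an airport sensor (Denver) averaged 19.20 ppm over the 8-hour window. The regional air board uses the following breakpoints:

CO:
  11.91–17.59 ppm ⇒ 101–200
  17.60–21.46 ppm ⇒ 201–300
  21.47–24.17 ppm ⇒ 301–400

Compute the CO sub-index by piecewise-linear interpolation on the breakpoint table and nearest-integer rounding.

CO: 19.20 lies in 17.60–21.46, so I_lo=201, I_hi=300, C_lo=17.60, C_hi=21.46.
(300−201)/(21.46−17.60) × (19.20−17.60) + 201 = 99/3.86 × 1.60 + 201 ≈ 242.04 → 242.

242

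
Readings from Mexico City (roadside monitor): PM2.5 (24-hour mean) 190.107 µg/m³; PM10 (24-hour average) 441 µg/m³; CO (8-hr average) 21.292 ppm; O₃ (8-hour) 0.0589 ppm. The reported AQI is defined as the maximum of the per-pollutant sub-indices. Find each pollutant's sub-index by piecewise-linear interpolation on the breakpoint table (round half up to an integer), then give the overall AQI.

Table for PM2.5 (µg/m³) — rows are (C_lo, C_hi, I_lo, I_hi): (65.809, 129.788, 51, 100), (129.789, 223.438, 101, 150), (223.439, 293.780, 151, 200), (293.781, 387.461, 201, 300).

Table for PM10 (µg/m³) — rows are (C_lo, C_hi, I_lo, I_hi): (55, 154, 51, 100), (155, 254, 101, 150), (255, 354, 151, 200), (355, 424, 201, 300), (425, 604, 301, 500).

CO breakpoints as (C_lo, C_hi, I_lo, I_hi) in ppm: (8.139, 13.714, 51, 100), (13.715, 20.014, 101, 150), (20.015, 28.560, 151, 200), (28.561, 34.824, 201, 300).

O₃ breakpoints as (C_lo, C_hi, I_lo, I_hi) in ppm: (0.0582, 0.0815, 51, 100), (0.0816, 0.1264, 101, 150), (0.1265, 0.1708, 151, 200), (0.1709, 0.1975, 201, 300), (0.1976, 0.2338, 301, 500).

PM2.5: 190.107 ∈ [129.789, 223.438] ↔ index [101, 150].
101 + (190.107−129.789)·(150−101)/(223.438−129.789) = 101 + 60.318·49/93.649 ≈ 132.56, so AQI = 133.
PM10: 441 lies in 425–604, so I_lo=301, I_hi=500, C_lo=425, C_hi=604.
(500−301)/(604−425) × (441−425) + 301 = 199/179 × 16 + 301 ≈ 318.79 → 319.
CO: 21.292 lies in 20.015–28.560, so I_lo=151, I_hi=200, C_lo=20.015, C_hi=28.560.
(200−151)/(28.560−20.015) × (21.292−20.015) + 151 = 49/8.545 × 1.277 + 151 ≈ 158.32 → 158.
O₃ 0.0589: bracket 0.0582–0.0815 → index 51–100; slope 49/0.0233, offset 0.0007.
AQI = 51 + 49/0.0233·0.0007 ≈ 52.47 ⇒ 52.
Sub-indices: PM2.5→133, PM10→319, CO→158, O₃→52. Overall AQI = max = 319; dominant pollutant is PM10.

319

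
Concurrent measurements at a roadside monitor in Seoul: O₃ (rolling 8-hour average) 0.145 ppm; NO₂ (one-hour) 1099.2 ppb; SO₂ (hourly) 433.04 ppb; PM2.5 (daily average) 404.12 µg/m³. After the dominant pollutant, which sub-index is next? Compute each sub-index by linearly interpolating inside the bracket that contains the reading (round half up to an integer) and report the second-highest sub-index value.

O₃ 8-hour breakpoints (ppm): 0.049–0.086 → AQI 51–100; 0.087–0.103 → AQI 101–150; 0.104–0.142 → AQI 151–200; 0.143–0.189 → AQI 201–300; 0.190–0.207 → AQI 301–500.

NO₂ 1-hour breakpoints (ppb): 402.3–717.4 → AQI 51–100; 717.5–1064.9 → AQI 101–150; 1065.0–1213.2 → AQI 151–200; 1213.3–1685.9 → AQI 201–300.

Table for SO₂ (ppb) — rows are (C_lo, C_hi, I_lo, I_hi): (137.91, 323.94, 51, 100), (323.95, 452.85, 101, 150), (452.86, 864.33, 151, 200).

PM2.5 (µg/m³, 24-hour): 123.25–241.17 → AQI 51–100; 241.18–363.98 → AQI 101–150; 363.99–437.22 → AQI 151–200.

178

O₃ 0.145: bracket 0.143–0.189 → index 201–300; slope 99/0.046, offset 0.002.
AQI = 201 + 99/0.046·0.002 ≈ 205.30 ⇒ 205.
NO₂: row 1065.0–1213.2 (AQI 151–200). (200−151)·(1099.2−1065.0)/(1213.2−1065.0) + 151 = 49·34.2/148.2 + 151 ≈ 162.31 → 162.
SO₂ 433.04: bracket 323.95–452.85 → index 101–150; slope 49/128.90, offset 109.09.
AQI = 101 + 49/128.90·109.09 ≈ 142.47 ⇒ 142.
PM2.5: 404.12 ∈ [363.99, 437.22] ↔ index [151, 200].
151 + (404.12−363.99)·(200−151)/(437.22−363.99) = 151 + 40.13·49/73.23 ≈ 177.85, so AQI = 178.
Sub-indices: O₃→205, NO₂→162, SO₂→142, PM2.5→178. Ranked high→low: 205, 178, 162, 142. Second-highest sub-index = 178.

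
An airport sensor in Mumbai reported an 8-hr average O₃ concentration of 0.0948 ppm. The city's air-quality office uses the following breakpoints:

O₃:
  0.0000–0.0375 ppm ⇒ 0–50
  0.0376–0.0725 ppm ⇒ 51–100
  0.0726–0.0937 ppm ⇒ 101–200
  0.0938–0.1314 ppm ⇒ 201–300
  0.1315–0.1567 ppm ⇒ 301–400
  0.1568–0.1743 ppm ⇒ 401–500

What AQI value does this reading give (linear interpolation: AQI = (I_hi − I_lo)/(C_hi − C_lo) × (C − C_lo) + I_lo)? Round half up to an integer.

O₃ 0.0948: bracket 0.0938–0.1314 → index 201–300; slope 99/0.0376, offset 0.0010.
AQI = 201 + 99/0.0376·0.0010 ≈ 203.63 ⇒ 204.

204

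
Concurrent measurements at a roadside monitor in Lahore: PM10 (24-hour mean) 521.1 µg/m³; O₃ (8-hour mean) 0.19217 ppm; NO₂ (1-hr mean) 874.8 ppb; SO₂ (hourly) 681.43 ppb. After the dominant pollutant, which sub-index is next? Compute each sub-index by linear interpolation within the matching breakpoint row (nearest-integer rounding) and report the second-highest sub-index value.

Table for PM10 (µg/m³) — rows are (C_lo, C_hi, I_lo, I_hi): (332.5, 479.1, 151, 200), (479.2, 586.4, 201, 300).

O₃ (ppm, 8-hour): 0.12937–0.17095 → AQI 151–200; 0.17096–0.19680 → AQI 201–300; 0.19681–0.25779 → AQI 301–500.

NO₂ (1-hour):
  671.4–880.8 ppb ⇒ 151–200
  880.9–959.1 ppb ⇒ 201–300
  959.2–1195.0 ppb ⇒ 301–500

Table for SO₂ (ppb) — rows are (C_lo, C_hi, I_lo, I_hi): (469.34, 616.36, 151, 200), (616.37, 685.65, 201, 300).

282

PM10: row 479.2–586.4 (AQI 201–300). (300−201)·(521.1−479.2)/(586.4−479.2) + 201 = 99·41.9/107.2 + 201 ≈ 239.69 → 240.
O₃ 0.19217: bracket 0.17096–0.19680 → index 201–300; slope 99/0.02584, offset 0.02121.
AQI = 201 + 99/0.02584·0.02121 ≈ 282.26 ⇒ 282.
NO₂: 874.8 lies in 671.4–880.8, so I_lo=151, I_hi=200, C_lo=671.4, C_hi=880.8.
(200−151)/(880.8−671.4) × (874.8−671.4) + 151 = 49/209.4 × 203.4 + 151 ≈ 198.60 → 199.
SO₂: 681.43 ∈ [616.37, 685.65] ↔ index [201, 300].
201 + (681.43−616.37)·(300−201)/(685.65−616.37) = 201 + 65.06·99/69.28 ≈ 293.97, so AQI = 294.
Sub-indices: PM10→240, O₃→282, NO₂→199, SO₂→294. Ranked high→low: 294, 282, 240, 199. Second-highest sub-index = 282.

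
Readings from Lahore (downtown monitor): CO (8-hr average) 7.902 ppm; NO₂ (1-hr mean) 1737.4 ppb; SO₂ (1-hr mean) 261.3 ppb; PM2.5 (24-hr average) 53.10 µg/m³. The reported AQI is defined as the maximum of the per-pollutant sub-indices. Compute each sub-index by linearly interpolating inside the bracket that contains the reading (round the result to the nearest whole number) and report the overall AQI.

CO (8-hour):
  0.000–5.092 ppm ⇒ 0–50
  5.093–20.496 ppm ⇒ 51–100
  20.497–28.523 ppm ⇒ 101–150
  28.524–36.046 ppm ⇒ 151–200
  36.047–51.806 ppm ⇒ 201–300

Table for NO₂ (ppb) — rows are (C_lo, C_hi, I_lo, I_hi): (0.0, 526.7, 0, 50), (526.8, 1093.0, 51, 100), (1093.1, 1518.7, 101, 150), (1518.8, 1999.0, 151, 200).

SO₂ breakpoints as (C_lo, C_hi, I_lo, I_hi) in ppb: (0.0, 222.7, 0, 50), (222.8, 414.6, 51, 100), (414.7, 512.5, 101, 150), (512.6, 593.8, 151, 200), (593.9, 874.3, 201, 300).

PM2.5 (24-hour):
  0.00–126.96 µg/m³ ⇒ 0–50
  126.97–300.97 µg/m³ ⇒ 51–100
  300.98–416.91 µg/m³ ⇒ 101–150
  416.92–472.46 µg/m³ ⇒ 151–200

173

CO: row 5.093–20.496 (AQI 51–100). (100−51)·(7.902−5.093)/(20.496−5.093) + 51 = 49·2.809/15.403 + 51 ≈ 59.94 → 60.
NO₂ 1737.4: bracket 1518.8–1999.0 → index 151–200; slope 49/480.2, offset 218.6.
AQI = 151 + 49/480.2·218.6 ≈ 173.31 ⇒ 173.
SO₂: row 222.8–414.6 (AQI 51–100). (100−51)·(261.3−222.8)/(414.6−222.8) + 51 = 49·38.5/191.8 + 51 ≈ 60.84 → 61.
PM2.5 53.10: bracket 0.00–126.96 → index 0–50; slope 50/126.96, offset 53.10.
AQI = 0 + 50/126.96·53.10 ≈ 20.91 ⇒ 21.
Sub-indices: CO→60, NO₂→173, SO₂→61, PM2.5→21. Overall AQI = max = 173; dominant pollutant is NO₂.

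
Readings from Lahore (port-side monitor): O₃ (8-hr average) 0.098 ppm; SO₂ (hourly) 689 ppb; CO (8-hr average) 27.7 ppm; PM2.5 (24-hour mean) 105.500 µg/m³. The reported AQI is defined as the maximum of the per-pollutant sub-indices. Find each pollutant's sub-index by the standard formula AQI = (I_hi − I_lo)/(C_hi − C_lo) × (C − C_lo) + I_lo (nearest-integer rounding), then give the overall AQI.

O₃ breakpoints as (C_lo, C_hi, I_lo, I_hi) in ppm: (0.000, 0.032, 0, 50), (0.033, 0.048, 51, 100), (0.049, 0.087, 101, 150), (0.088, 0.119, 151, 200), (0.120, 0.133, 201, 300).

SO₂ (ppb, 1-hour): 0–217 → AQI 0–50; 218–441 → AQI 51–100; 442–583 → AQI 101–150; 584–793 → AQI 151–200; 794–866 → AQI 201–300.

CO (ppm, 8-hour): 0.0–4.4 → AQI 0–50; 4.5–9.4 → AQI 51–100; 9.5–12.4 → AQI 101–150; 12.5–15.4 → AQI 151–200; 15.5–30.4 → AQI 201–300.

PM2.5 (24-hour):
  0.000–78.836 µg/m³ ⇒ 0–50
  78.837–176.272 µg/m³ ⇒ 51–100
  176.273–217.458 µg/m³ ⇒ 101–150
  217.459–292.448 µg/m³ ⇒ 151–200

282

O₃: 0.098 ∈ [0.088, 0.119] ↔ index [151, 200].
151 + (0.098−0.088)·(200−151)/(0.119−0.088) = 151 + 0.010·49/0.031 ≈ 166.81, so AQI = 167.
SO₂ 689: bracket 584–793 → index 151–200; slope 49/209, offset 105.
AQI = 151 + 49/209·105 ≈ 175.62 ⇒ 176.
CO: row 15.5–30.4 (AQI 201–300). (300−201)·(27.7−15.5)/(30.4−15.5) + 201 = 99·12.2/14.9 + 201 ≈ 282.06 → 282.
PM2.5: 105.500 lies in 78.837–176.272, so I_lo=51, I_hi=100, C_lo=78.837, C_hi=176.272.
(100−51)/(176.272−78.837) × (105.500−78.837) + 51 = 49/97.435 × 26.663 + 51 ≈ 64.41 → 64.
Sub-indices: O₃→167, SO₂→176, CO→282, PM2.5→64. Overall AQI = max = 282; dominant pollutant is CO.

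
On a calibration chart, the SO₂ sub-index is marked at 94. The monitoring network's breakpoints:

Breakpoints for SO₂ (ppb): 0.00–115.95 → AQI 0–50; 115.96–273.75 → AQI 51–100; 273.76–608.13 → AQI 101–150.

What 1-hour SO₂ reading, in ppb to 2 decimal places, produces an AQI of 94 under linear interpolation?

254.43

AQI 94 lies in the 51–100 band, which corresponds to 115.96–273.75 ppb.
C = 115.96 + (94−51)×(273.75−115.96)/(100−51) = 115.96 + 43×157.79/49 ≈ 254.4288 ppb → 254.43 ppb to 2 dp.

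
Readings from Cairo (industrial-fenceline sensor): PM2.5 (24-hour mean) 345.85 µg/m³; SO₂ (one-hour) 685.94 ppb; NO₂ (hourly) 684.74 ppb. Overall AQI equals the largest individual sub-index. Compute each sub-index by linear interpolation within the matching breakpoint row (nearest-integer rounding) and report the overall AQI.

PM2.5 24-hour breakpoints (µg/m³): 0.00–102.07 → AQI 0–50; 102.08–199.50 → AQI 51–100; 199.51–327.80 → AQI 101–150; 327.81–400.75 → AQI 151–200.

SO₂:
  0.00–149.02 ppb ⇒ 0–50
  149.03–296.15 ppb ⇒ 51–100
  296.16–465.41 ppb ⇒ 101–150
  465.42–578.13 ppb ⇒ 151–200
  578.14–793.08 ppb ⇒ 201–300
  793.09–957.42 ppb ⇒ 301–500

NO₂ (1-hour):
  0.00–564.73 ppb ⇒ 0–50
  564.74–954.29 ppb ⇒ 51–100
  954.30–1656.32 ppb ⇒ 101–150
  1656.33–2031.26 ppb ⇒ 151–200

251

PM2.5: 345.85 lies in 327.81–400.75, so I_lo=151, I_hi=200, C_lo=327.81, C_hi=400.75.
(200−151)/(400.75−327.81) × (345.85−327.81) + 151 = 49/72.94 × 18.04 + 151 ≈ 163.12 → 163.
SO₂ 685.94: bracket 578.14–793.08 → index 201–300; slope 99/214.94, offset 107.80.
AQI = 201 + 99/214.94·107.80 ≈ 250.65 ⇒ 251.
NO₂: row 564.74–954.29 (AQI 51–100). (100−51)·(684.74−564.74)/(954.29−564.74) + 51 = 49·120.00/389.55 + 51 ≈ 66.09 → 66.
Sub-indices: PM2.5→163, SO₂→251, NO₂→66. Overall AQI = max = 251; dominant pollutant is SO₂.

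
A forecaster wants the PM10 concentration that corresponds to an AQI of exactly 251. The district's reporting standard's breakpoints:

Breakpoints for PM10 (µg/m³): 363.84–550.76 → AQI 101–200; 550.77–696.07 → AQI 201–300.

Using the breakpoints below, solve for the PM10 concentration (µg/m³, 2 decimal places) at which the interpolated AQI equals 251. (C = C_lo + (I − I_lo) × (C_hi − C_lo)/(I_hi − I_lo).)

624.15

AQI 251 lies in the 201–300 band, which corresponds to 550.77–696.07 µg/m³.
C = 550.77 + (251−201)×(696.07−550.77)/(300−201) = 550.77 + 50×145.30/99 ≈ 624.1538 µg/m³ → 624.15 µg/m³ to 2 dp.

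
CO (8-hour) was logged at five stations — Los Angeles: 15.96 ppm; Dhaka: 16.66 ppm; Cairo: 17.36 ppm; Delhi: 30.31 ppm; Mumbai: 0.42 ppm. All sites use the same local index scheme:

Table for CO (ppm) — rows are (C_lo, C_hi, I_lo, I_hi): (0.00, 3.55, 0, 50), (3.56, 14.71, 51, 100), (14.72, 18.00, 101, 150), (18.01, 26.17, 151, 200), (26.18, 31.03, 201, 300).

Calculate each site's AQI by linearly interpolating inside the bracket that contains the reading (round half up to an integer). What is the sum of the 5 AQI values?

Los Angeles: row 14.72–18.00 (AQI 101–150). (150−101)·(15.96−14.72)/(18.00−14.72) + 101 = 49·1.24/3.28 + 101 ≈ 119.52 → 120.
Dhaka: row 14.72–18.00 (AQI 101–150). (150−101)·(16.66−14.72)/(18.00−14.72) + 101 = 49·1.94/3.28 + 101 ≈ 129.98 → 130.
Cairo: row 14.72–18.00 (AQI 101–150). (150−101)·(17.36−14.72)/(18.00−14.72) + 101 = 49·2.64/3.28 + 101 ≈ 140.44 → 140.
Delhi: 30.31 ∈ [26.18, 31.03] ↔ index [201, 300].
201 + (30.31−26.18)·(300−201)/(31.03−26.18) = 201 + 4.13·99/4.85 ≈ 285.30, so AQI = 285.
Mumbai: row 0.00–3.55 (AQI 0–50). (50−0)·(0.42−0.00)/(3.55−0.00) + 0 = 50·0.42/3.55 + 0 ≈ 5.92 → 6.
AQIs: Los Angeles=120, Dhaka=130, Cairo=140, Delhi=285, Mumbai=6. Sum = 120 + 130 + 140 + 285 + 6 = 681.

681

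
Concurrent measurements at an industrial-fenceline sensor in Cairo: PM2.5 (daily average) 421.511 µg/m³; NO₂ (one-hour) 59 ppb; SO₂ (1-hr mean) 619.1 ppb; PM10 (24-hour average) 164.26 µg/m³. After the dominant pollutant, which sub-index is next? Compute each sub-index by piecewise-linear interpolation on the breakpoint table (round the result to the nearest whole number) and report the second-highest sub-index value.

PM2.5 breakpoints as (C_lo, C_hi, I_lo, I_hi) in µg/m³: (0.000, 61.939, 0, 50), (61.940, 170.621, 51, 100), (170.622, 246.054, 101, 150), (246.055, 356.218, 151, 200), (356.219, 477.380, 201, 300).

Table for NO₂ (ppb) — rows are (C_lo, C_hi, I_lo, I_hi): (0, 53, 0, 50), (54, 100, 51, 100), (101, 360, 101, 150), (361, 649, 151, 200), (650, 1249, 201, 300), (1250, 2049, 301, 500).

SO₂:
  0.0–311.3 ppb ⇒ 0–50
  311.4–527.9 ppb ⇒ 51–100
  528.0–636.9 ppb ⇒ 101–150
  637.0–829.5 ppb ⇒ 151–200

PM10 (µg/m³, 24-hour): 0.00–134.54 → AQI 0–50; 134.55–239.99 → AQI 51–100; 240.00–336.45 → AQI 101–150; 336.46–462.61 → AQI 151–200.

142

PM2.5 421.511: bracket 356.219–477.380 → index 201–300; slope 99/121.161, offset 65.292.
AQI = 201 + 99/121.161·65.292 ≈ 254.35 ⇒ 254.
NO₂: row 54–100 (AQI 51–100). (100−51)·(59−54)/(100−54) + 51 = 49·5/46 + 51 ≈ 56.33 → 56.
SO₂: row 528.0–636.9 (AQI 101–150). (150−101)·(619.1−528.0)/(636.9−528.0) + 101 = 49·91.1/108.9 + 101 ≈ 141.99 → 142.
PM10: 164.26 lies in 134.55–239.99, so I_lo=51, I_hi=100, C_lo=134.55, C_hi=239.99.
(100−51)/(239.99−134.55) × (164.26−134.55) + 51 = 49/105.44 × 29.71 + 51 ≈ 64.81 → 65.
Sub-indices: PM2.5→254, NO₂→56, SO₂→142, PM10→65. Ranked high→low: 254, 142, 65, 56. Second-highest sub-index = 142.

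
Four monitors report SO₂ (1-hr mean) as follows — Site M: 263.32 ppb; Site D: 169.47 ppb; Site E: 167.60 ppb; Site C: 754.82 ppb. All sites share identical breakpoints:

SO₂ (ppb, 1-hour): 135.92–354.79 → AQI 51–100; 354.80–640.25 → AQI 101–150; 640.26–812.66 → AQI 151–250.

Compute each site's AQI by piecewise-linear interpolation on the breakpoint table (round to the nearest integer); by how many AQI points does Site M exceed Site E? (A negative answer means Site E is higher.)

Site M: 263.32 lies in 135.92–354.79, so I_lo=51, I_hi=100, C_lo=135.92, C_hi=354.79.
(100−51)/(354.79−135.92) × (263.32−135.92) + 51 = 49/218.87 × 127.40 + 51 ≈ 79.52 → 80.
Site D: row 135.92–354.79 (AQI 51–100). (100−51)·(169.47−135.92)/(354.79−135.92) + 51 = 49·33.55/218.87 + 51 ≈ 58.51 → 59.
Site E 167.60: bracket 135.92–354.79 → index 51–100; slope 49/218.87, offset 31.68.
AQI = 51 + 49/218.87·31.68 ≈ 58.09 ⇒ 58.
Site C: 754.82 lies in 640.26–812.66, so I_lo=151, I_hi=250, C_lo=640.26, C_hi=812.66.
(250−151)/(812.66−640.26) × (754.82−640.26) + 151 = 99/172.40 × 114.56 + 151 ≈ 216.79 → 217.
AQIs: Site M=80, Site D=59, Site E=58, Site C=217. Site M (80) − Site E (58) = 22.

22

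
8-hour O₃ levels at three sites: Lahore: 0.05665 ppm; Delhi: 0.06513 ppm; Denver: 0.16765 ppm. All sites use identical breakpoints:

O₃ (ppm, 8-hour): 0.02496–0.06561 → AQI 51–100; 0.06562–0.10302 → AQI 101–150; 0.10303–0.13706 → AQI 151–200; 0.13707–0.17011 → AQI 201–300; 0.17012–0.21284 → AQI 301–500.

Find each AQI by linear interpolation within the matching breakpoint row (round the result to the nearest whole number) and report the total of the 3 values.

Lahore: 0.05665 ∈ [0.02496, 0.06561] ↔ index [51, 100].
51 + (0.05665−0.02496)·(100−51)/(0.06561−0.02496) = 51 + 0.03169·49/0.04065 ≈ 89.20, so AQI = 89.
Delhi: 0.06513 lies in 0.02496–0.06561, so I_lo=51, I_hi=100, C_lo=0.02496, C_hi=0.06561.
(100−51)/(0.06561−0.02496) × (0.06513−0.02496) + 51 = 49/0.04065 × 0.04017 + 51 ≈ 99.42 → 99.
Denver: 0.16765 lies in 0.13707–0.17011, so I_lo=201, I_hi=300, C_lo=0.13707, C_hi=0.17011.
(300−201)/(0.17011−0.13707) × (0.16765−0.13707) + 201 = 99/0.03304 × 0.03058 + 201 ≈ 292.63 → 293.
AQIs: Lahore=89, Delhi=99, Denver=293. Sum = 89 + 99 + 293 = 481.

481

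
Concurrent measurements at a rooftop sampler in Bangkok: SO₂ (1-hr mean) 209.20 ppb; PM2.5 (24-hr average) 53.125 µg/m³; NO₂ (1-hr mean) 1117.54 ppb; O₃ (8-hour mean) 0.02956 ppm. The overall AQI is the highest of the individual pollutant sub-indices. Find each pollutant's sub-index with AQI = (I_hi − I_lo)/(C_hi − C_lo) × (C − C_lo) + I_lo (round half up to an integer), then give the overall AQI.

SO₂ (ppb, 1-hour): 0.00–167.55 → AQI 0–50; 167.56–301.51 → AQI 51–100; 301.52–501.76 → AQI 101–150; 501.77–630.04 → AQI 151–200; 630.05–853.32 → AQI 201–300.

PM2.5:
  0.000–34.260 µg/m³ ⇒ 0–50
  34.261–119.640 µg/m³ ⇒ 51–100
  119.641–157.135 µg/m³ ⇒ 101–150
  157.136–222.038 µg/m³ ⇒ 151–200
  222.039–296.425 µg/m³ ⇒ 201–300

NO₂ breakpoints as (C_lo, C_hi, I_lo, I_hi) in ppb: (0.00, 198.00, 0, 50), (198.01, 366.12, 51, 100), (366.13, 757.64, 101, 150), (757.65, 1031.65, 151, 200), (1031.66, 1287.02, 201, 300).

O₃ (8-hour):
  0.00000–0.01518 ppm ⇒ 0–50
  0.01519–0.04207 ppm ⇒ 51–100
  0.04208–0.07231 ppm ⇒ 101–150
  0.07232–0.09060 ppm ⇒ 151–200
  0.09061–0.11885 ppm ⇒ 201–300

SO₂ 209.20: bracket 167.56–301.51 → index 51–100; slope 49/133.95, offset 41.64.
AQI = 51 + 49/133.95·41.64 ≈ 66.23 ⇒ 66.
PM2.5: 53.125 lies in 34.261–119.640, so I_lo=51, I_hi=100, C_lo=34.261, C_hi=119.640.
(100−51)/(119.640−34.261) × (53.125−34.261) + 51 = 49/85.379 × 18.864 + 51 ≈ 61.83 → 62.
NO₂ 1117.54: bracket 1031.66–1287.02 → index 201–300; slope 99/255.36, offset 85.88.
AQI = 201 + 99/255.36·85.88 ≈ 234.29 ⇒ 234.
O₃ 0.02956: bracket 0.01519–0.04207 → index 51–100; slope 49/0.02688, offset 0.01437.
AQI = 51 + 49/0.02688·0.01437 ≈ 77.20 ⇒ 77.
Sub-indices: SO₂→66, PM2.5→62, NO₂→234, O₃→77. Overall AQI = max = 234; dominant pollutant is NO₂.

234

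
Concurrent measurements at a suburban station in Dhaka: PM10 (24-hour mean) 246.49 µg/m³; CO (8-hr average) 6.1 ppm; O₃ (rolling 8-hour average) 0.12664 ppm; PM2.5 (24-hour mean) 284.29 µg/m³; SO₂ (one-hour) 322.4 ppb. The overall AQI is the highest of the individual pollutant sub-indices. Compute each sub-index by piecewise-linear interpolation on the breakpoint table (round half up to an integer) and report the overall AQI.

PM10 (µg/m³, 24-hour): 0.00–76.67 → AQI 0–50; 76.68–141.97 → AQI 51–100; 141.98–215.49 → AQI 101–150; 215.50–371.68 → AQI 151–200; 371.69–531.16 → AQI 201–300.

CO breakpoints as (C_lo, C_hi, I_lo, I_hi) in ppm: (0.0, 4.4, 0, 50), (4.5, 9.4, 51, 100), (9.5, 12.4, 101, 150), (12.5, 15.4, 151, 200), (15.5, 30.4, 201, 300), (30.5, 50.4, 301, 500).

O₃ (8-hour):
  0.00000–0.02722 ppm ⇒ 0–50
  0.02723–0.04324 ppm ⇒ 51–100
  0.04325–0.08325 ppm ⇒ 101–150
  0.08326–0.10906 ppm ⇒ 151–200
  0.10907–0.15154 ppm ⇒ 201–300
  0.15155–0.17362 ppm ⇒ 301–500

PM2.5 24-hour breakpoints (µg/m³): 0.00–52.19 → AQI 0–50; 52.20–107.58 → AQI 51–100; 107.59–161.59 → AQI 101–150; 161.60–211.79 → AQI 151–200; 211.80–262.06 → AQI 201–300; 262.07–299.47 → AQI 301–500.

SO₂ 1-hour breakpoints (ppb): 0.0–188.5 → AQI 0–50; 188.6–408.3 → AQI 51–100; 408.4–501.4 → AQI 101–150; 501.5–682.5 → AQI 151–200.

PM10: 246.49 lies in 215.50–371.68, so I_lo=151, I_hi=200, C_lo=215.50, C_hi=371.68.
(200−151)/(371.68−215.50) × (246.49−215.50) + 151 = 49/156.18 × 30.99 + 151 ≈ 160.72 → 161.
CO: 6.1 lies in 4.5–9.4, so I_lo=51, I_hi=100, C_lo=4.5, C_hi=9.4.
(100−51)/(9.4−4.5) × (6.1−4.5) + 51 = 49/4.9 × 1.6 + 51 ≈ 67.00 → 67.
O₃ 0.12664: bracket 0.10907–0.15154 → index 201–300; slope 99/0.04247, offset 0.01757.
AQI = 201 + 99/0.04247·0.01757 ≈ 241.96 ⇒ 242.
PM2.5: row 262.07–299.47 (AQI 301–500). (500−301)·(284.29−262.07)/(299.47−262.07) + 301 = 199·22.22/37.40 + 301 ≈ 419.23 → 419.
SO₂: row 188.6–408.3 (AQI 51–100). (100−51)·(322.4−188.6)/(408.3−188.6) + 51 = 49·133.8/219.7 + 51 ≈ 80.84 → 81.
Sub-indices: PM10→161, CO→67, O₃→242, PM2.5→419, SO₂→81. Overall AQI = max = 419; dominant pollutant is PM2.5.
AQI 419: Hazardous.

419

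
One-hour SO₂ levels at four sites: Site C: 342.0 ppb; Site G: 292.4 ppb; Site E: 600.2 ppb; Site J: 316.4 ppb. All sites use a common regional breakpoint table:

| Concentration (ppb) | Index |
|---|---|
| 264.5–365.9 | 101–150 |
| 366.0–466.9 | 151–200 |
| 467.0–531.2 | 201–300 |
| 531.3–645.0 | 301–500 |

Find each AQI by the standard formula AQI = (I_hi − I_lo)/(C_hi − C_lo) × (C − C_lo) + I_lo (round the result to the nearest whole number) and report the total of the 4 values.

800

Site C: row 264.5–365.9 (AQI 101–150). (150−101)·(342.0−264.5)/(365.9−264.5) + 101 = 49·77.5/101.4 + 101 ≈ 138.45 → 138.
Site G: 292.4 ∈ [264.5, 365.9] ↔ index [101, 150].
101 + (292.4−264.5)·(150−101)/(365.9−264.5) = 101 + 27.9·49/101.4 ≈ 114.48, so AQI = 114.
Site E: 600.2 lies in 531.3–645.0, so I_lo=301, I_hi=500, C_lo=531.3, C_hi=645.0.
(500−301)/(645.0−531.3) × (600.2−531.3) + 301 = 199/113.7 × 68.9 + 301 ≈ 421.59 → 422.
Site J: row 264.5–365.9 (AQI 101–150). (150−101)·(316.4−264.5)/(365.9−264.5) + 101 = 49·51.9/101.4 + 101 ≈ 126.08 → 126.
AQIs: Site C=138, Site G=114, Site E=422, Site J=126. Sum = 138 + 114 + 422 + 126 = 800.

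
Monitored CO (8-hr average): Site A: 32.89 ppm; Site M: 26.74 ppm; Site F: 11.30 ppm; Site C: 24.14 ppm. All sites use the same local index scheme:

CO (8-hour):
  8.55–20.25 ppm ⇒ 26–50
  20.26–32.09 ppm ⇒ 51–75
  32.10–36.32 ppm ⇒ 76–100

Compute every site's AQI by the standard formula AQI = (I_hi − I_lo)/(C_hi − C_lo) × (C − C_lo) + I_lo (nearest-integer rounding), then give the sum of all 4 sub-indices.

Site A: 32.89 ∈ [32.10, 36.32] ↔ index [76, 100].
76 + (32.89−32.10)·(100−76)/(36.32−32.10) = 76 + 0.79·24/4.22 ≈ 80.49, so AQI = 80.
Site M 26.74: bracket 20.26–32.09 → index 51–75; slope 24/11.83, offset 6.48.
AQI = 51 + 24/11.83·6.48 ≈ 64.15 ⇒ 64.
Site F: 11.30 lies in 8.55–20.25, so I_lo=26, I_hi=50, C_lo=8.55, C_hi=20.25.
(50−26)/(20.25−8.55) × (11.30−8.55) + 26 = 24/11.70 × 2.75 + 26 ≈ 31.64 → 32.
Site C: 24.14 lies in 20.26–32.09, so I_lo=51, I_hi=75, C_lo=20.26, C_hi=32.09.
(75−51)/(32.09−20.26) × (24.14−20.26) + 51 = 24/11.83 × 3.88 + 51 ≈ 58.87 → 59.
AQIs: Site A=80, Site M=64, Site F=32, Site C=59. Sum = 80 + 64 + 32 + 59 = 235.

235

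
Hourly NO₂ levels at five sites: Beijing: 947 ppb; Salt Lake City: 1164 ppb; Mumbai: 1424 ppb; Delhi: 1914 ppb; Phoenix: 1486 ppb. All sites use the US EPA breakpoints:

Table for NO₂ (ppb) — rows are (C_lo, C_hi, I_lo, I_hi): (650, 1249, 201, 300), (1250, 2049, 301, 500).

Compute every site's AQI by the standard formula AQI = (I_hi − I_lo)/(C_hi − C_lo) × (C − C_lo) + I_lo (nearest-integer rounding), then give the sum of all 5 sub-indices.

Beijing: 947 lies in 650–1249, so I_lo=201, I_hi=300, C_lo=650, C_hi=1249.
(300−201)/(1249−650) × (947−650) + 201 = 99/599 × 297 + 201 ≈ 250.09 → 250.
Salt Lake City: 1164 lies in 650–1249, so I_lo=201, I_hi=300, C_lo=650, C_hi=1249.
(300−201)/(1249−650) × (1164−650) + 201 = 99/599 × 514 + 201 ≈ 285.95 → 286.
Mumbai: row 1250–2049 (AQI 301–500). (500−301)·(1424−1250)/(2049−1250) + 301 = 199·174/799 + 301 ≈ 344.34 → 344.
Delhi 1914: bracket 1250–2049 → index 301–500; slope 199/799, offset 664.
AQI = 301 + 199/799·664 ≈ 466.38 ⇒ 466.
Phoenix: 1486 lies in 1250–2049, so I_lo=301, I_hi=500, C_lo=1250, C_hi=2049.
(500−301)/(2049−1250) × (1486−1250) + 301 = 199/799 × 236 + 301 ≈ 359.78 → 360.
AQIs: Beijing=250, Salt Lake City=286, Mumbai=344, Delhi=466, Phoenix=360. Sum = 250 + 286 + 344 + 466 + 360 = 1706.

1706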